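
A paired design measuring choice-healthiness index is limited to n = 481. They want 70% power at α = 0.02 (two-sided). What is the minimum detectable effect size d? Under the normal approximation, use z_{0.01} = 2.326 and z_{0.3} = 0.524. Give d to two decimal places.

For a single sample (or paired design) of n = 481: d_min = (z_{α/2} + z_β)/√n.
z-sum = 2.326 + 0.524 = 2.850.
d_min = 2.850 / √481 = 2.850 / 21.932 = 0.130.

d_min ≈ 0.13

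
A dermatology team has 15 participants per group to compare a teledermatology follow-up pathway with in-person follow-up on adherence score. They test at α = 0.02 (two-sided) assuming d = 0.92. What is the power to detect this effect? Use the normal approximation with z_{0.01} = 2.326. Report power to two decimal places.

For two equal groups, power = Φ(d·√(n/2) − z_{α/2}).
d·√(n/2) = 0.92 × √(15/2) = 0.92 × 2.739 = 2.520.
z_β = 2.520 − 2.326 = 0.194.
Power = Φ(0.194) = 0.577.

power ≈ 0.58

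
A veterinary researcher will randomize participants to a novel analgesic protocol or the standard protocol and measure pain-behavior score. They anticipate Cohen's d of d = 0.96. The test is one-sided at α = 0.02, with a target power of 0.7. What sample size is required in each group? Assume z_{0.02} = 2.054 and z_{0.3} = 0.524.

n = 15 per group

For two independent groups with equal n: n = 2·((z_{α} + z_β) / d)².
z_{α} + z_β = 2.054 + 0.524 = 2.578.
n = 2 × (2.578 / 0.96)² = 2 × 2.685² = 2 × 7.21 = 14.4.
Round up to the next whole participant.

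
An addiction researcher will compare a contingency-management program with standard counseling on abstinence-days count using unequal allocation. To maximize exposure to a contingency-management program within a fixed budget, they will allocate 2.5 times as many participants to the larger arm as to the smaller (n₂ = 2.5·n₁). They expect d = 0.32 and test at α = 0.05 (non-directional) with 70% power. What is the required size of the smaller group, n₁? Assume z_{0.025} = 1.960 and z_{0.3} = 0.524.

With allocation ratio k = n₂/n₁ = 2.5, Var(x̄₁−x̄₂) = σ²(1/n₁ + 1/(k·n₁)) = σ²·(k+1)/(k·n₁).
So n₁ = (1 + 1/k)·((z_{α/2} + z_β)/d)² = 1.400 × (2.484/0.32)².
n₁ = 1.400 × 60.26 = 84.4.
Round up: n₁ = 85, giving n₂ = ⌈2.5 × 85⌉ = ⌈212.5⌉ = 213.

n₁ = 85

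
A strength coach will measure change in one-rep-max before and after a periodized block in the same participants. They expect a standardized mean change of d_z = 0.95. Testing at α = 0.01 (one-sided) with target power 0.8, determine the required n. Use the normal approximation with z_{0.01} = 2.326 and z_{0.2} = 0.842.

n = 12 pairs

For a paired (one-sample on differences) test: n = ((z_{α} + z_β) / d)².
z_{α} + z_β = 2.326 + 0.842 = 3.168.
n = (3.168 / 0.95)² = 3.335² = 11.12.
Round up.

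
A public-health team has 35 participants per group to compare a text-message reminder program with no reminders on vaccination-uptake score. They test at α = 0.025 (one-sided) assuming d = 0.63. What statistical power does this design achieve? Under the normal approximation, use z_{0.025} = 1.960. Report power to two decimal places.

power ≈ 0.75

For two equal groups, power = Φ(d·√(n/2) − z_{α}).
d·√(n/2) = 0.63 × √(35/2) = 0.63 × 4.183 = 2.635.
z_β = 2.635 − 1.960 = 0.675.
Power = Φ(0.675) = 0.750.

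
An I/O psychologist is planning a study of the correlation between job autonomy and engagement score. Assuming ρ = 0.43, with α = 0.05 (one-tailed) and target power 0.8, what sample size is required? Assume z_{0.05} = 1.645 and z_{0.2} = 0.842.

Fisher's z: C = ½·ln((1+r)/(1−r)) = ½·ln(2.5088) = 0.4599.
n = ((z_{α} + z_β)/C)² + 3.
(1.645 + 0.842) / 0.4599 = 2.487 / 0.4599 = 5.408.
n = 5.408² + 3 = 29.24 + 3 = 32.2.
Round up.

n = 33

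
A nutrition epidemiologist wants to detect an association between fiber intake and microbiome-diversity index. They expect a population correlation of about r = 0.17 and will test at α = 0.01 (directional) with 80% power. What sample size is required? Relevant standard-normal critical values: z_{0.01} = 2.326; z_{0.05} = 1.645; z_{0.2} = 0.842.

Fisher's z: C = ½·ln((1+r)/(1−r)) = ½·ln(1.4096) = 0.1717.
n = ((z_{α} + z_β)/C)² + 3.
(2.326 + 0.842) / 0.1717 = 3.168 / 0.1717 = 18.451.
n = 18.451² + 3 = 340.43 + 3 = 343.4.
Round up.

n = 344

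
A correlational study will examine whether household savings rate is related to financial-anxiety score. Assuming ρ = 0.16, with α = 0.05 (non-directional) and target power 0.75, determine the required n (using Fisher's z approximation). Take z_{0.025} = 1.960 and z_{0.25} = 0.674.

n = 270

Fisher's z: C = ½·ln((1+r)/(1−r)) = ½·ln(1.3810) = 0.1614.
n = ((z_{α/2} + z_β)/C)² + 3.
(1.960 + 0.674) / 0.1614 = 2.634 / 0.1614 = 16.320.
n = 16.320² + 3 = 266.33 + 3 = 269.3.
Round up.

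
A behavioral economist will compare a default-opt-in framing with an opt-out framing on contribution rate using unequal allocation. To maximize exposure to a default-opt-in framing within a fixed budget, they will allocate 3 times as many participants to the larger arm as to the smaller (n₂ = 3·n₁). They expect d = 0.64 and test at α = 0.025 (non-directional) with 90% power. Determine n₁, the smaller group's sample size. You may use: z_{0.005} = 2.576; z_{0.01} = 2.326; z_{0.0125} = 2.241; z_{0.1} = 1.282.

With allocation ratio k = n₂/n₁ = 3, Var(x̄₁−x̄₂) = σ²(1/n₁ + 1/(k·n₁)) = σ²·(k+1)/(k·n₁).
So n₁ = (1 + 1/k)·((z_{α/2} + z_β)/d)² = 1.333 × (3.523/0.64)².
n₁ = 1.333 × 30.30 = 40.4.
Round up: n₁ = 41, giving n₂ = 3 × 41 = 123.

n₁ = 41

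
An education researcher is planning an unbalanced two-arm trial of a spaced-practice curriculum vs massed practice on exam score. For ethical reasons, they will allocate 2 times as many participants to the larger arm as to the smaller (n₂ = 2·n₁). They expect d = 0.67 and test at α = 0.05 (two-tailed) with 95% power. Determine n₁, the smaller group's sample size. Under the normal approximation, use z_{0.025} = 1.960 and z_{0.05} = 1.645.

With allocation ratio k = n₂/n₁ = 2, Var(x̄₁−x̄₂) = σ²(1/n₁ + 1/(k·n₁)) = σ²·(k+1)/(k·n₁).
So n₁ = (1 + 1/k)·((z_{α/2} + z_β)/d)² = 1.500 × (3.605/0.67)².
n₁ = 1.500 × 28.95 = 43.4.
Round up: n₁ = 44, giving n₂ = 2 × 44 = 88.

n₁ = 44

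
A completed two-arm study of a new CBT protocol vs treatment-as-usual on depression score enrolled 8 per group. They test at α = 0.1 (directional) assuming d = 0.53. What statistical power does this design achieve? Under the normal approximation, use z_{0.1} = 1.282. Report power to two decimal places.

For two equal groups, power = Φ(d·√(n/2) − z_{α}).
d·√(n/2) = 0.53 × √(8/2) = 0.53 × 2.000 = 1.060.
z_β = 1.060 − 1.282 = -0.222.
Power = Φ(-0.222) = 0.412.

power ≈ 0.41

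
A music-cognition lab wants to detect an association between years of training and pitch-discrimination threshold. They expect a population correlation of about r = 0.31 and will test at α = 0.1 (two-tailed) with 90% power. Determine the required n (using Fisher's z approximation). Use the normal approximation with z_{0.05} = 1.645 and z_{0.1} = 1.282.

Fisher's z: C = ½·ln((1+r)/(1−r)) = ½·ln(1.8986) = 0.3205.
n = ((z_{α/2} + z_β)/C)² + 3.
(1.645 + 1.282) / 0.3205 = 2.927 / 0.3205 = 9.133.
n = 9.133² + 3 = 83.40 + 3 = 86.4.
Round up.

n = 87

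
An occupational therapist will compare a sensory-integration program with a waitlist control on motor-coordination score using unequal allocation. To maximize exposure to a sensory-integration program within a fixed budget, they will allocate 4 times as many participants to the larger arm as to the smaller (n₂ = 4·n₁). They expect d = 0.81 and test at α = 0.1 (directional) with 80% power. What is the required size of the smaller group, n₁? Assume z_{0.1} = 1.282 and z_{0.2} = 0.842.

With allocation ratio k = n₂/n₁ = 4, Var(x̄₁−x̄₂) = σ²(1/n₁ + 1/(k·n₁)) = σ²·(k+1)/(k·n₁).
So n₁ = (1 + 1/k)·((z_{α} + z_β)/d)² = 1.250 × (2.124/0.81)².
n₁ = 1.250 × 6.88 = 8.6.
Round up: n₁ = 9, giving n₂ = 4 × 9 = 36.

n₁ = 9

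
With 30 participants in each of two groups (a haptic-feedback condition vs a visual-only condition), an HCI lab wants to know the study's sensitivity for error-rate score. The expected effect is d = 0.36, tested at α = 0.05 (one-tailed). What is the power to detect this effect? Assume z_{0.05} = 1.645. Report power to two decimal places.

power ≈ 0.40

For two equal groups, power = Φ(d·√(n/2) − z_{α}).
d·√(n/2) = 0.36 × √(30/2) = 0.36 × 3.873 = 1.394.
z_β = 1.394 − 1.645 = -0.251.
Power = Φ(-0.251) = 0.401.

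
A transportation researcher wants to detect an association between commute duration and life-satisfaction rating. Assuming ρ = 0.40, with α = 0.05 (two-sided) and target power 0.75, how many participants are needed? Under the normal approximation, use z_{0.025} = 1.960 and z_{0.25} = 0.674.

n = 42

Fisher's z: C = ½·ln((1+r)/(1−r)) = ½·ln(2.3333) = 0.4236.
n = ((z_{α/2} + z_β)/C)² + 3.
(1.960 + 0.674) / 0.4236 = 2.634 / 0.4236 = 6.218.
n = 6.218² + 3 = 38.67 + 3 = 41.7.
Round up.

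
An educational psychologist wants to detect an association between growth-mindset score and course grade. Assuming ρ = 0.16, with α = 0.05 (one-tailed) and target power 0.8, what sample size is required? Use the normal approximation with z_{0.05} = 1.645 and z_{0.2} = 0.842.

Fisher's z: C = ½·ln((1+r)/(1−r)) = ½·ln(1.3810) = 0.1614.
n = ((z_{α} + z_β)/C)² + 3.
(1.645 + 0.842) / 0.1614 = 2.487 / 0.1614 = 15.409.
n = 15.409² + 3 = 237.43 + 3 = 240.4.
Round up.

n = 241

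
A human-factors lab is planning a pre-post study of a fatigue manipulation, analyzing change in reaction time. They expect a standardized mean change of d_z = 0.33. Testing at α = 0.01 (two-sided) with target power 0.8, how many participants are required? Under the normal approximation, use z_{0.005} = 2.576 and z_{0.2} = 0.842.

For a paired (one-sample on differences) test: n = ((z_{α/2} + z_β) / d)².
z_{α/2} + z_β = 2.576 + 0.842 = 3.418.
n = (3.418 / 0.33)² = 10.358² = 107.28.
Round up.

n = 108 pairs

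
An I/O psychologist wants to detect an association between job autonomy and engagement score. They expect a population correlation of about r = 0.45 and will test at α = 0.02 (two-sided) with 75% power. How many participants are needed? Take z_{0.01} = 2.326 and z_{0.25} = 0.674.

Fisher's z: C = ½·ln((1+r)/(1−r)) = ½·ln(2.6364) = 0.4847.
n = ((z_{α/2} + z_β)/C)² + 3.
(2.326 + 0.674) / 0.4847 = 3.000 / 0.4847 = 6.189.
n = 6.189² + 3 = 38.31 + 3 = 41.3.
Round up.

n = 42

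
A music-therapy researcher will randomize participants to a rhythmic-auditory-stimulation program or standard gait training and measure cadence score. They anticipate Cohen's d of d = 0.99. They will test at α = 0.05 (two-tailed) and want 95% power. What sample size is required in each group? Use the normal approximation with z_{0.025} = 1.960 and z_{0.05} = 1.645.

For two independent groups with equal n: n = 2·((z_{α/2} + z_β) / d)².
z_{α/2} + z_β = 1.960 + 1.645 = 3.605.
n = 2 × (3.605 / 0.99)² = 2 × 3.641² = 2 × 13.26 = 26.5.
Round up to the next whole participant.

n = 27 per group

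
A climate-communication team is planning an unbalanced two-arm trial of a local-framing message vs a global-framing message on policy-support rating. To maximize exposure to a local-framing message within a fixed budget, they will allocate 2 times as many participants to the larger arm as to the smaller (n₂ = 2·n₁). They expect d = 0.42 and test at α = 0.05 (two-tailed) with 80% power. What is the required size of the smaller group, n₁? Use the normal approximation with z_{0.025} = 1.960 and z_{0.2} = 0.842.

With allocation ratio k = n₂/n₁ = 2, Var(x̄₁−x̄₂) = σ²(1/n₁ + 1/(k·n₁)) = σ²·(k+1)/(k·n₁).
So n₁ = (1 + 1/k)·((z_{α/2} + z_β)/d)² = 1.500 × (2.802/0.42)².
n₁ = 1.500 × 44.51 = 66.8.
Round up: n₁ = 67, giving n₂ = 2 × 67 = 134.

n₁ = 67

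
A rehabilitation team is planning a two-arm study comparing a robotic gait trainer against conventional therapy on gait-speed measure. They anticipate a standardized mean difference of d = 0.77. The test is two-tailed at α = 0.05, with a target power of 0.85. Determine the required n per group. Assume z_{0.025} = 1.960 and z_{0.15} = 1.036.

n = 31 per group

For two independent groups with equal n: n = 2·((z_{α/2} + z_β) / d)².
z_{α/2} + z_β = 1.960 + 1.036 = 2.996.
n = 2 × (2.996 / 0.77)² = 2 × 3.891² = 2 × 15.14 = 30.3.
Round up to the next whole participant.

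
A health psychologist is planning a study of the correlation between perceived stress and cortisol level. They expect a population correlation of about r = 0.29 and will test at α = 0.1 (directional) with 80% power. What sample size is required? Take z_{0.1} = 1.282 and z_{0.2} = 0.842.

Fisher's z: C = ½·ln((1+r)/(1−r)) = ½·ln(1.8169) = 0.2986.
n = ((z_{α} + z_β)/C)² + 3.
(1.282 + 0.842) / 0.2986 = 2.124 / 0.2986 = 7.113.
n = 7.113² + 3 = 50.60 + 3 = 53.6.
Round up.

n = 54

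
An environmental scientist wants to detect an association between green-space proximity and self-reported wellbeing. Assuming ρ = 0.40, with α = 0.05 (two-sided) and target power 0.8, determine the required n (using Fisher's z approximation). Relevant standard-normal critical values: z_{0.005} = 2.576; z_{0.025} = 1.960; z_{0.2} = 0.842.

n = 47

Fisher's z: C = ½·ln((1+r)/(1−r)) = ½·ln(2.3333) = 0.4236.
n = ((z_{α/2} + z_β)/C)² + 3.
(1.960 + 0.842) / 0.4236 = 2.802 / 0.4236 = 6.615.
n = 6.615² + 3 = 43.75 + 3 = 46.8.
Round up.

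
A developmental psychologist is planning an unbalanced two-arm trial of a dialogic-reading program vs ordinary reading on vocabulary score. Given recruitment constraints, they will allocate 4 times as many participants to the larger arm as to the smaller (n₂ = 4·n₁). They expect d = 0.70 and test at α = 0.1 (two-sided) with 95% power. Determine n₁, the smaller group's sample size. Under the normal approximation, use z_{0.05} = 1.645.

With allocation ratio k = n₂/n₁ = 4, Var(x̄₁−x̄₂) = σ²(1/n₁ + 1/(k·n₁)) = σ²·(k+1)/(k·n₁).
So n₁ = (1 + 1/k)·((z_{α/2} + z_β)/d)² = 1.250 × (3.290/0.70)².
n₁ = 1.250 × 22.09 = 27.6.
Round up: n₁ = 28, giving n₂ = 4 × 28 = 112.

n₁ = 28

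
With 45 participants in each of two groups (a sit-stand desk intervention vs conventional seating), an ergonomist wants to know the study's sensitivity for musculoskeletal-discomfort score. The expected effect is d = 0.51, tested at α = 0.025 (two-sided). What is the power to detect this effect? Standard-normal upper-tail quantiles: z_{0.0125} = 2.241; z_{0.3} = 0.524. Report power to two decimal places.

power ≈ 0.57

For two equal groups, power = Φ(d·√(n/2) − z_{α/2}).
d·√(n/2) = 0.51 × √(45/2) = 0.51 × 4.743 = 2.419.
z_β = 2.419 − 2.241 = 0.178.
Power = Φ(0.178) = 0.571.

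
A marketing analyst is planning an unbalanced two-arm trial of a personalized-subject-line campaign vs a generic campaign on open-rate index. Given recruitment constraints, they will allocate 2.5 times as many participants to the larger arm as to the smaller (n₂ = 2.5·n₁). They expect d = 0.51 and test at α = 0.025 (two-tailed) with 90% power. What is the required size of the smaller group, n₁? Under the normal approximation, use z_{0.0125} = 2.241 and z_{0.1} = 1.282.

With allocation ratio k = n₂/n₁ = 2.5, Var(x̄₁−x̄₂) = σ²(1/n₁ + 1/(k·n₁)) = σ²·(k+1)/(k·n₁).
So n₁ = (1 + 1/k)·((z_{α/2} + z_β)/d)² = 1.400 × (3.523/0.51)².
n₁ = 1.400 × 47.72 = 66.8.
Round up: n₁ = 67, giving n₂ = ⌈2.5 × 67⌉ = ⌈167.5⌉ = 168.

n₁ = 67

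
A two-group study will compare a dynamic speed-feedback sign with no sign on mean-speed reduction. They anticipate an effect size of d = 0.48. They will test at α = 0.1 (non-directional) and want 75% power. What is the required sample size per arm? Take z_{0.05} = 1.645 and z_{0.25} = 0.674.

For two independent groups with equal n: n = 2·((z_{α/2} + z_β) / d)².
z_{α/2} + z_β = 1.645 + 0.674 = 2.319.
n = 2 × (2.319 / 0.48)² = 2 × 4.831² = 2 × 23.34 = 46.7.
Round up to the next whole participant.

n = 47 per group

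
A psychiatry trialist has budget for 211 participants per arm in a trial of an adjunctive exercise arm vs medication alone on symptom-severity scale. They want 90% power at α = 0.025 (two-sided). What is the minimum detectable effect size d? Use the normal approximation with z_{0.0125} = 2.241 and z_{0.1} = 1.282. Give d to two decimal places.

d_min ≈ 0.34

For two independent groups of n = 211 each: d_min = (z_{α/2} + z_β)·√(2/n).
z-sum = 2.241 + 1.282 = 3.523.
d_min = 3.523 × √(2/211) = 3.523 × 0.0974 = 0.343.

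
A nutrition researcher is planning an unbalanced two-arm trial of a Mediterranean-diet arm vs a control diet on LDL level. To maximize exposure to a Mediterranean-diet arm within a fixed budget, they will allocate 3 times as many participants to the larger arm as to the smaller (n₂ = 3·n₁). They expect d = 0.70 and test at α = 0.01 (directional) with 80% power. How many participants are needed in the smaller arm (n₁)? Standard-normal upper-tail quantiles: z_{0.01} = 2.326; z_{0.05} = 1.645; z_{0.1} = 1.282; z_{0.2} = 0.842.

n₁ = 28

With allocation ratio k = n₂/n₁ = 3, Var(x̄₁−x̄₂) = σ²(1/n₁ + 1/(k·n₁)) = σ²·(k+1)/(k·n₁).
So n₁ = (1 + 1/k)·((z_{α} + z_β)/d)² = 1.333 × (3.168/0.70)².
n₁ = 1.333 × 20.48 = 27.3.
Round up: n₁ = 28, giving n₂ = 3 × 28 = 84.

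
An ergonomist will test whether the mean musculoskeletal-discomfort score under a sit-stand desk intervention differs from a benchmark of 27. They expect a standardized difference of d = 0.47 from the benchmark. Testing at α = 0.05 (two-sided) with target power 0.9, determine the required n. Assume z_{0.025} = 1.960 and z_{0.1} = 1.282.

For a one-sample test: n = ((z_{α/2} + z_β) / d)².
z_{α/2} + z_β = 1.960 + 1.282 = 3.242.
n = (3.242 / 0.47)² = 6.898² = 47.58.
Round up.

n = 48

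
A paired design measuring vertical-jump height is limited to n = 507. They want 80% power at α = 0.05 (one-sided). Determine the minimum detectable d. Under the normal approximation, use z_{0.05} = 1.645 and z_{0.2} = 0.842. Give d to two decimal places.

d_min ≈ 0.11

For a single sample (or paired design) of n = 507: d_min = (z_{α} + z_β)/√n.
z-sum = 1.645 + 0.842 = 2.487.
d_min = 2.487 / √507 = 2.487 / 22.517 = 0.110.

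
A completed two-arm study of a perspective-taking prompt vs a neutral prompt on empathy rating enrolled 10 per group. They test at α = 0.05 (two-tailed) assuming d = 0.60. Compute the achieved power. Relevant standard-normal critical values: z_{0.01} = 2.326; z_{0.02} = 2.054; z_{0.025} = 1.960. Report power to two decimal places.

power ≈ 0.27

For two equal groups, power = Φ(d·√(n/2) − z_{α/2}).
d·√(n/2) = 0.60 × √(10/2) = 0.60 × 2.236 = 1.342.
z_β = 1.342 − 1.960 = -0.618.
Power = Φ(-0.618) = 0.268.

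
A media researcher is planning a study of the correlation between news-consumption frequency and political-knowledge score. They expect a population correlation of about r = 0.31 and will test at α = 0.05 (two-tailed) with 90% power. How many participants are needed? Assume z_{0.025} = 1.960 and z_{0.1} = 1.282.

n = 106

Fisher's z: C = ½·ln((1+r)/(1−r)) = ½·ln(1.8986) = 0.3205.
n = ((z_{α/2} + z_β)/C)² + 3.
(1.960 + 1.282) / 0.3205 = 3.242 / 0.3205 = 10.115.
n = 10.115² + 3 = 102.32 + 3 = 105.3.
Round up.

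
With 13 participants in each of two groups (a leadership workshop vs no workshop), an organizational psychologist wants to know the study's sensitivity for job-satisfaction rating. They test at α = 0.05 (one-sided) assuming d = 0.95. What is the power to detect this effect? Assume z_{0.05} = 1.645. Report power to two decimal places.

For two equal groups, power = Φ(d·√(n/2) − z_{α}).
d·√(n/2) = 0.95 × √(13/2) = 0.95 × 2.550 = 2.422.
z_β = 2.422 − 1.645 = 0.777.
Power = Φ(0.777) = 0.781.

power ≈ 0.78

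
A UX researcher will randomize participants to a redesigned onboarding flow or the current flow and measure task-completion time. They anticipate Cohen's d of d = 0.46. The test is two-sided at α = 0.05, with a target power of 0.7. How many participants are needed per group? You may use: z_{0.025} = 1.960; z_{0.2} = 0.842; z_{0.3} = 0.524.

n = 59 per group

For two independent groups with equal n: n = 2·((z_{α/2} + z_β) / d)².
z_{α/2} + z_β = 1.960 + 0.524 = 2.484.
n = 2 × (2.484 / 0.46)² = 2 × 5.400² = 2 × 29.16 = 58.3.
Round up to the next whole participant.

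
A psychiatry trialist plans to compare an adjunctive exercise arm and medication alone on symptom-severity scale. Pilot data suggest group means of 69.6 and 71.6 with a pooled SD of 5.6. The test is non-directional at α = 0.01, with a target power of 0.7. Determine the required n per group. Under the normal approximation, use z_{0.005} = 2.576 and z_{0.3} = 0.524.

Cohen's d = |M₁ − M₂| / SD_pooled = |69.6 − 71.6| / 5.6 = 2.0 / 5.6 = 0.357.
For two independent groups with equal n: n = 2·((z_{α/2} + z_β) / d)².
z_{α/2} + z_β = 2.576 + 0.524 = 3.100.
n = 2 × (3.100 / 0.357)² = 2 × 8.683² = 2 × 75.40 = 150.8.
Round up to the next whole participant.

n = 151 per group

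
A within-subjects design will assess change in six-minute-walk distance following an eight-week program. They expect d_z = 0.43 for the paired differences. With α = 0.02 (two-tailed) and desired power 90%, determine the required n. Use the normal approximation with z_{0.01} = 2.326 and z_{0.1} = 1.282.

For a paired (one-sample on differences) test: n = ((z_{α/2} + z_β) / d)².
z_{α/2} + z_β = 2.326 + 1.282 = 3.608.
n = (3.608 / 0.43)² = 8.391² = 70.40.
Round up.

n = 71 pairs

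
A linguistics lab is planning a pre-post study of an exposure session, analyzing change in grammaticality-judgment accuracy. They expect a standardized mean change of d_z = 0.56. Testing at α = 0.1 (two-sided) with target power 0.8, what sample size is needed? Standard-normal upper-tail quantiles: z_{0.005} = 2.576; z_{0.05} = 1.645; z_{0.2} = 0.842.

For a paired (one-sample on differences) test: n = ((z_{α/2} + z_β) / d)².
z_{α/2} + z_β = 1.645 + 0.842 = 2.487.
n = (2.487 / 0.56)² = 4.441² = 19.72.
Round up.

n = 20 pairs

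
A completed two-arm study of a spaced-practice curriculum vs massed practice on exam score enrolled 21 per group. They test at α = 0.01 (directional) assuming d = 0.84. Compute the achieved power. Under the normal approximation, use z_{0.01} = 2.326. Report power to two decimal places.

For two equal groups, power = Φ(d·√(n/2) − z_{α}).
d·√(n/2) = 0.84 × √(21/2) = 0.84 × 3.240 = 2.722.
z_β = 2.722 − 2.326 = 0.396.
Power = Φ(0.396) = 0.654.

power ≈ 0.65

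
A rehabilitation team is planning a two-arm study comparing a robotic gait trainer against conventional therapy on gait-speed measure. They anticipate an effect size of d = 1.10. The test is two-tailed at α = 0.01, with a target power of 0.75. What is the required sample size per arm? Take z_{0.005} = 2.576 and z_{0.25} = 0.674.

For two independent groups with equal n: n = 2·((z_{α/2} + z_β) / d)².
z_{α/2} + z_β = 2.576 + 0.674 = 3.250.
n = 2 × (3.250 / 1.10)² = 2 × 2.955² = 2 × 8.73 = 17.5.
Round up to the next whole participant.

n = 18 per group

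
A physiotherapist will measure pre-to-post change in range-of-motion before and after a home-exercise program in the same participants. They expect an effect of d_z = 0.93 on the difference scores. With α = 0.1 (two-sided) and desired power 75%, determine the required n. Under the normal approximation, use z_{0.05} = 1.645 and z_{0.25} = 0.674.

For a paired (one-sample on differences) test: n = ((z_{α/2} + z_β) / d)².
z_{α/2} + z_β = 1.645 + 0.674 = 2.319.
n = (2.319 / 0.93)² = 2.494² = 6.22.
Round up.

n = 7 pairs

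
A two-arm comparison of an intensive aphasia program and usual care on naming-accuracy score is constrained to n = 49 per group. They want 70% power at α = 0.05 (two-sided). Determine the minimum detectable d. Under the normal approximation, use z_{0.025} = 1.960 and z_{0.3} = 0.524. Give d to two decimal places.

d_min ≈ 0.50

For two independent groups of n = 49 each: d_min = (z_{α/2} + z_β)·√(2/n).
z-sum = 1.960 + 0.524 = 2.484.
d_min = 2.484 × √(2/49) = 2.484 × 0.2020 = 0.502.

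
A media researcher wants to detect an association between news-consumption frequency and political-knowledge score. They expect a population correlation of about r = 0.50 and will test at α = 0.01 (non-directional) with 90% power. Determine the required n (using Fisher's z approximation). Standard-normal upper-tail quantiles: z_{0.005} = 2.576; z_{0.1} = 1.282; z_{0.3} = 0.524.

Fisher's z: C = ½·ln((1+r)/(1−r)) = ½·ln(3.0000) = 0.5493.
n = ((z_{α/2} + z_β)/C)² + 3.
(2.576 + 1.282) / 0.5493 = 3.858 / 0.5493 = 7.023.
n = 7.023² + 3 = 49.33 + 3 = 52.3.
Round up.

n = 53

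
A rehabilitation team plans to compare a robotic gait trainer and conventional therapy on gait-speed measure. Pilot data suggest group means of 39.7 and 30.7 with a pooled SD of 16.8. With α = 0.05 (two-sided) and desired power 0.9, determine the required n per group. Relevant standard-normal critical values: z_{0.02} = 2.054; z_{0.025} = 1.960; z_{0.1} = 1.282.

Cohen's d = |M₁ − M₂| / SD_pooled = |39.7 − 30.7| / 16.8 = 9.0 / 16.8 = 0.536.
For two independent groups with equal n: n = 2·((z_{α/2} + z_β) / d)².
z_{α/2} + z_β = 1.960 + 1.282 = 3.242.
n = 2 × (3.242 / 0.536)² = 2 × 6.049² = 2 × 36.58 = 73.2.
Round up to the next whole participant.

n = 74 per group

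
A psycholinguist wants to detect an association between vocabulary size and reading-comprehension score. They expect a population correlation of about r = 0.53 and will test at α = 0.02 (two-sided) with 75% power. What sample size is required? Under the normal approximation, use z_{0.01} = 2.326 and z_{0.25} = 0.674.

Fisher's z: C = ½·ln((1+r)/(1−r)) = ½·ln(3.2553) = 0.5901.
n = ((z_{α/2} + z_β)/C)² + 3.
(2.326 + 0.674) / 0.5901 = 3.000 / 0.5901 = 5.084.
n = 5.084² + 3 = 25.85 + 3 = 28.8.
Round up.

n = 29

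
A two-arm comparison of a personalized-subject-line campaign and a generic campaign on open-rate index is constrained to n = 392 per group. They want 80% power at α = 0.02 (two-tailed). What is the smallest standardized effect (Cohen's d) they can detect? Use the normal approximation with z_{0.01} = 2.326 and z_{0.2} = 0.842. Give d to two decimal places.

d_min ≈ 0.23

For two independent groups of n = 392 each: d_min = (z_{α/2} + z_β)·√(2/n).
z-sum = 2.326 + 0.842 = 3.168.
d_min = 3.168 × √(2/392) = 3.168 × 0.0714 = 0.226.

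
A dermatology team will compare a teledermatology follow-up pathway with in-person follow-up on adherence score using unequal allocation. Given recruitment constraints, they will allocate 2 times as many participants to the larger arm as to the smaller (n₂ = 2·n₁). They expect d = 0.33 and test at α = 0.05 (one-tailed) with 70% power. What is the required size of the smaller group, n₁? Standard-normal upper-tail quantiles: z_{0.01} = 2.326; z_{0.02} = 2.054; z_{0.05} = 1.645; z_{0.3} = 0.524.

With allocation ratio k = n₂/n₁ = 2, Var(x̄₁−x̄₂) = σ²(1/n₁ + 1/(k·n₁)) = σ²·(k+1)/(k·n₁).
So n₁ = (1 + 1/k)·((z_{α} + z_β)/d)² = 1.500 × (2.169/0.33)².
n₁ = 1.500 × 43.20 = 64.8.
Round up: n₁ = 65, giving n₂ = 2 × 65 = 130.

n₁ = 65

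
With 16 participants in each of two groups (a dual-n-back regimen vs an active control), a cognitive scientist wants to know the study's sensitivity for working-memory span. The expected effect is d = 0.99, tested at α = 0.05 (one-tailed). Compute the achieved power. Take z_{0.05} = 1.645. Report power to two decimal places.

For two equal groups, power = Φ(d·√(n/2) − z_{α}).
d·√(n/2) = 0.99 × √(16/2) = 0.99 × 2.828 = 2.800.
z_β = 2.800 − 1.645 = 1.155.
Power = Φ(1.155) = 0.876.

power ≈ 0.88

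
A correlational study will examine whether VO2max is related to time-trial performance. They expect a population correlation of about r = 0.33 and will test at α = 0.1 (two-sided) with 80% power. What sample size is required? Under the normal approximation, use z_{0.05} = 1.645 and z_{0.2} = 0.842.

Fisher's z: C = ½·ln((1+r)/(1−r)) = ½·ln(1.9851) = 0.3428.
n = ((z_{α/2} + z_β)/C)² + 3.
(1.645 + 0.842) / 0.3428 = 2.487 / 0.3428 = 7.255.
n = 7.255² + 3 = 52.63 + 3 = 55.6.
Round up.

n = 56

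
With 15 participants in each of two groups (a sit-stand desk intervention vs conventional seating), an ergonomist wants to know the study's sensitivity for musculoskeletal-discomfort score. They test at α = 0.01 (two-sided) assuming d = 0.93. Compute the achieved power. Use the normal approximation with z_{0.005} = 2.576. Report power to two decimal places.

For two equal groups, power = Φ(d·√(n/2) − z_{α/2}).
d·√(n/2) = 0.93 × √(15/2) = 0.93 × 2.739 = 2.547.
z_β = 2.547 − 2.576 = -0.029.
Power = Φ(-0.029) = 0.488.

power ≈ 0.49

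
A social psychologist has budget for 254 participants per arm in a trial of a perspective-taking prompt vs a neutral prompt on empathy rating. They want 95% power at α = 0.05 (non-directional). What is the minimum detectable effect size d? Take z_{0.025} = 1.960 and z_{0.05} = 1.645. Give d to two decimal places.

For two independent groups of n = 254 each: d_min = (z_{α/2} + z_β)·√(2/n).
z-sum = 1.960 + 1.645 = 3.605.
d_min = 3.605 × √(2/254) = 3.605 × 0.0887 = 0.320.

d_min ≈ 0.32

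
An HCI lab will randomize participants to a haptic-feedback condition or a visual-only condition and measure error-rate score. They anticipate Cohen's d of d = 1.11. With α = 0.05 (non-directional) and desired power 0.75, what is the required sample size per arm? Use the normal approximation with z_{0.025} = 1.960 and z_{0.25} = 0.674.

For two independent groups with equal n: n = 2·((z_{α/2} + z_β) / d)².
z_{α/2} + z_β = 1.960 + 0.674 = 2.634.
n = 2 × (2.634 / 1.11)² = 2 × 2.373² = 2 × 5.63 = 11.3.
Round up to the next whole participant.

n = 12 per group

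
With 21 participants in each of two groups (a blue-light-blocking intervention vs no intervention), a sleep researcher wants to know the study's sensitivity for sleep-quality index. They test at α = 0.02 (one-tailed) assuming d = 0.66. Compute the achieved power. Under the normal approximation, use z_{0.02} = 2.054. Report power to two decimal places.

For two equal groups, power = Φ(d·√(n/2) − z_{α}).
d·√(n/2) = 0.66 × √(21/2) = 0.66 × 3.240 = 2.139.
z_β = 2.139 − 2.054 = 0.085.
Power = Φ(0.085) = 0.534.

power ≈ 0.53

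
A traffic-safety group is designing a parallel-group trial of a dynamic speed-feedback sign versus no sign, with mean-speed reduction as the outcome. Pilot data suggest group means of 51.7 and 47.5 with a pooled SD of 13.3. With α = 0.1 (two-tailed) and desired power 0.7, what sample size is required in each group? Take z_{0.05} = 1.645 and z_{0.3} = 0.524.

n = 95 per group

Cohen's d = |M₁ − M₂| / SD_pooled = |51.7 − 47.5| / 13.3 = 4.2 / 13.3 = 0.316.
For two independent groups with equal n: n = 2·((z_{α/2} + z_β) / d)².
z_{α/2} + z_β = 1.645 + 0.524 = 2.169.
n = 2 × (2.169 / 0.316)² = 2 × 6.864² = 2 × 47.11 = 94.2.
Round up to the next whole participant.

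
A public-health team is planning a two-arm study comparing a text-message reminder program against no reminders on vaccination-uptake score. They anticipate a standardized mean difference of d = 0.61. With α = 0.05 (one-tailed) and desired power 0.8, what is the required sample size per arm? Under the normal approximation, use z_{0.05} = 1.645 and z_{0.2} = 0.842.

For two independent groups with equal n: n = 2·((z_{α} + z_β) / d)².
z_{α} + z_β = 1.645 + 0.842 = 2.487.
n = 2 × (2.487 / 0.61)² = 2 × 4.077² = 2 × 16.62 = 33.2.
Round up to the next whole participant.

n = 34 per group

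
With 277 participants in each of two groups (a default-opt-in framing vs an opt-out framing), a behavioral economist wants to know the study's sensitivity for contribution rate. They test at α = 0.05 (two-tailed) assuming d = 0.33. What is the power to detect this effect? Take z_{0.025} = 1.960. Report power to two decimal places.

power ≈ 0.97

For two equal groups, power = Φ(d·√(n/2) − z_{α/2}).
d·√(n/2) = 0.33 × √(277/2) = 0.33 × 11.769 = 3.884.
z_β = 3.884 − 1.960 = 1.924.
Power = Φ(1.924) = 0.973.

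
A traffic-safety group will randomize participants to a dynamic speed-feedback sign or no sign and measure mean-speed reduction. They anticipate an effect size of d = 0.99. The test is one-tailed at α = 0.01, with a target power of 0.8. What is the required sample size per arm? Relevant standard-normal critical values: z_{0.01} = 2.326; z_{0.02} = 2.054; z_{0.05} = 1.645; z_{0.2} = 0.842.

n = 21 per group

For two independent groups with equal n: n = 2·((z_{α} + z_β) / d)².
z_{α} + z_β = 2.326 + 0.842 = 3.168.
n = 2 × (3.168 / 0.99)² = 2 × 3.200² = 2 × 10.24 = 20.5.
Round up to the next whole participant.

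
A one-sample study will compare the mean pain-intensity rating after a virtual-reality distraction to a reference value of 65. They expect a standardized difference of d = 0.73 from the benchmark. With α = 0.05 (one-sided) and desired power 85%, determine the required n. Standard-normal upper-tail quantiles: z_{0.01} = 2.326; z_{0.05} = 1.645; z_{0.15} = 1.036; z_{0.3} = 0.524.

For a one-sample test: n = ((z_{α} + z_β) / d)².
z_{α} + z_β = 1.645 + 1.036 = 2.681.
n = (2.681 / 0.73)² = 3.673² = 13.49.
Round up.

n = 14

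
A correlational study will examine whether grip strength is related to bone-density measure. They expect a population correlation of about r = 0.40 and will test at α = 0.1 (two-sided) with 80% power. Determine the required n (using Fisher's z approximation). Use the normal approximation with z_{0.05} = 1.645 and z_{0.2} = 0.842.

n = 38

Fisher's z: C = ½·ln((1+r)/(1−r)) = ½·ln(2.3333) = 0.4236.
n = ((z_{α/2} + z_β)/C)² + 3.
(1.645 + 0.842) / 0.4236 = 2.487 / 0.4236 = 5.871.
n = 5.871² + 3 = 34.47 + 3 = 37.5.
Round up.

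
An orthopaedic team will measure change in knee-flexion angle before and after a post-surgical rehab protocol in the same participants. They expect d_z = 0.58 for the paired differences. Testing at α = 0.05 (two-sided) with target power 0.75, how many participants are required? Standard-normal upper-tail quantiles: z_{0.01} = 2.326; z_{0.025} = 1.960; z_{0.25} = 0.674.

For a paired (one-sample on differences) test: n = ((z_{α/2} + z_β) / d)².
z_{α/2} + z_β = 1.960 + 0.674 = 2.634.
n = (2.634 / 0.58)² = 4.541² = 20.62.
Round up.

n = 21 pairs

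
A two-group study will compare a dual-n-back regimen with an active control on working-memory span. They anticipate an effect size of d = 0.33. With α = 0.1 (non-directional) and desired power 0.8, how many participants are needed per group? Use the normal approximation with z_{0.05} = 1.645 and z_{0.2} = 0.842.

For two independent groups with equal n: n = 2·((z_{α/2} + z_β) / d)².
z_{α/2} + z_β = 1.645 + 0.842 = 2.487.
n = 2 × (2.487 / 0.33)² = 2 × 7.536² = 2 × 56.80 = 113.6.
Round up to the next whole participant.

n = 114 per group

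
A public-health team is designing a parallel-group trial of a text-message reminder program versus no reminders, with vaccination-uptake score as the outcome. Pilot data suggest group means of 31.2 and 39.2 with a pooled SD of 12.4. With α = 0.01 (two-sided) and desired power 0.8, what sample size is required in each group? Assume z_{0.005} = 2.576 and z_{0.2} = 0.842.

Cohen's d = |M₁ − M₂| / SD_pooled = |31.2 − 39.2| / 12.4 = 8.0 / 12.4 = 0.645.
For two independent groups with equal n: n = 2·((z_{α/2} + z_β) / d)².
z_{α/2} + z_β = 2.576 + 0.842 = 3.418.
n = 2 × (3.418 / 0.645)² = 2 × 5.299² = 2 × 28.08 = 56.2.
Round up to the next whole participant.

n = 57 per group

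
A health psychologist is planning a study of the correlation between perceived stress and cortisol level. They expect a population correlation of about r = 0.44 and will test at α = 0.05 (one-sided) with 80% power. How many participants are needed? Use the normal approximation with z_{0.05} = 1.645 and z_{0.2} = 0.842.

Fisher's z: C = ½·ln((1+r)/(1−r)) = ½·ln(2.5714) = 0.4722.
n = ((z_{α} + z_β)/C)² + 3.
(1.645 + 0.842) / 0.4722 = 2.487 / 0.4722 = 5.267.
n = 5.267² + 3 = 27.74 + 3 = 30.7.
Round up.

n = 31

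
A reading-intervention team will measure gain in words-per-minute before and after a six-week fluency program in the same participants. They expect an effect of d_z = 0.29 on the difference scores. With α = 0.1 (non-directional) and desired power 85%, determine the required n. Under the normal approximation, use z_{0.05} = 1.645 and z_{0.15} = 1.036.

For a paired (one-sample on differences) test: n = ((z_{α/2} + z_β) / d)².
z_{α/2} + z_β = 1.645 + 1.036 = 2.681.
n = (2.681 / 0.29)² = 9.245² = 85.47.
Round up.

n = 86 pairs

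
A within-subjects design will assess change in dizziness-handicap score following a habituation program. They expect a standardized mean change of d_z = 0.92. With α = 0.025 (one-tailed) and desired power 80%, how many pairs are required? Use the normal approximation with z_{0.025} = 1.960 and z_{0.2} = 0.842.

For a paired (one-sample on differences) test: n = ((z_{α} + z_β) / d)².
z_{α} + z_β = 1.960 + 0.842 = 2.802.
n = (2.802 / 0.92)² = 3.046² = 9.28.
Round up.

n = 10 pairs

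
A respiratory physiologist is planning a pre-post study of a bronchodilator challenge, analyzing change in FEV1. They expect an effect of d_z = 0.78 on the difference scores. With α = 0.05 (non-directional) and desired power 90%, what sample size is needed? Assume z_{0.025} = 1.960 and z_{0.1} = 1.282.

n = 18 pairs

For a paired (one-sample on differences) test: n = ((z_{α/2} + z_β) / d)².
z_{α/2} + z_β = 1.960 + 1.282 = 3.242.
n = (3.242 / 0.78)² = 4.156² = 17.28.
Round up.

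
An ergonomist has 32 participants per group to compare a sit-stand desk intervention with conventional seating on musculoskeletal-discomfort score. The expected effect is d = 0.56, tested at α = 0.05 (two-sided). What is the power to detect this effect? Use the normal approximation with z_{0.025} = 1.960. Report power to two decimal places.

power ≈ 0.61

For two equal groups, power = Φ(d·√(n/2) − z_{α/2}).
d·√(n/2) = 0.56 × √(32/2) = 0.56 × 4.000 = 2.240.
z_β = 2.240 − 1.960 = 0.280.
Power = Φ(0.280) = 0.610.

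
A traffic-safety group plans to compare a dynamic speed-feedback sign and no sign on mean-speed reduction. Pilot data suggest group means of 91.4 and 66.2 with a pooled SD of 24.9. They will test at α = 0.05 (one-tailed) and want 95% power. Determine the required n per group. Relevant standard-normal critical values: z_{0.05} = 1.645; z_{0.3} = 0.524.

n = 22 per group

Cohen's d = |M₁ − M₂| / SD_pooled = |91.4 − 66.2| / 24.9 = 25.2 / 24.9 = 1.012.
For two independent groups with equal n: n = 2·((z_{α} + z_β) / d)².
z_{α} + z_β = 1.645 + 1.645 = 3.290.
n = 2 × (3.290 / 1.012)² = 2 × 3.251² = 2 × 10.57 = 21.1.
Round up to the next whole participant.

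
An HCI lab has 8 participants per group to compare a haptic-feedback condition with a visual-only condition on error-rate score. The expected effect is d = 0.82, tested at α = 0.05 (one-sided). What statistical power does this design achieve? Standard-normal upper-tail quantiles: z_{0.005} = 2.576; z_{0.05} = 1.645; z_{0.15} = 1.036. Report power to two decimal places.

For two equal groups, power = Φ(d·√(n/2) − z_{α}).
d·√(n/2) = 0.82 × √(8/2) = 0.82 × 2.000 = 1.640.
z_β = 1.640 − 1.645 = -0.005.
Power = Φ(-0.005) = 0.498.

power ≈ 0.50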